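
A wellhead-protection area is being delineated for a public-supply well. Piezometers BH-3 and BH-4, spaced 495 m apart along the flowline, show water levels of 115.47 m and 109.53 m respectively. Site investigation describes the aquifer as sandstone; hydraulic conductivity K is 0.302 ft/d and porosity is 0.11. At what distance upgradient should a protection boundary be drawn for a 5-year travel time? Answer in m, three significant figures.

18.3 m

Hydraulic gradient i = (115.47 − 109.53) / 495 = 5.94 / 495 = 0.01200
K = 0.302 ft/d × 0.3048 = 0.09205 m/d
Darcy flux q = K·i = 0.09205 × 0.01200 = 0.001105 m/d
Seepage velocity v = q / n = 0.001105 / 0.11 = 0.01004 m/d
T = 5 yr × 365 = 1825 d
L = v × T = 0.01004 × 1825 = 18.33 m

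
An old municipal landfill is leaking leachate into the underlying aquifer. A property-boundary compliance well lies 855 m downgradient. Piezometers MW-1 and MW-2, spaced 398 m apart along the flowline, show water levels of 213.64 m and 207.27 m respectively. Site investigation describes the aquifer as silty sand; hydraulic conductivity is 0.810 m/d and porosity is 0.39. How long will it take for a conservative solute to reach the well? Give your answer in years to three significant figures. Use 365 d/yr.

Hydraulic gradient i = (213.64 − 207.27) / 398 = 6.37 / 398 = 0.01601
Specific discharge q = 0.810 × 0.01601 = 0.01296 m/d
v = Ki/n = 0.810·0.01601/0.39 = 0.03324 m/d
t = L / v = 855 / 0.03324 = 25720 d
   = 25720 / 365 = 70.5 yr

70.5 years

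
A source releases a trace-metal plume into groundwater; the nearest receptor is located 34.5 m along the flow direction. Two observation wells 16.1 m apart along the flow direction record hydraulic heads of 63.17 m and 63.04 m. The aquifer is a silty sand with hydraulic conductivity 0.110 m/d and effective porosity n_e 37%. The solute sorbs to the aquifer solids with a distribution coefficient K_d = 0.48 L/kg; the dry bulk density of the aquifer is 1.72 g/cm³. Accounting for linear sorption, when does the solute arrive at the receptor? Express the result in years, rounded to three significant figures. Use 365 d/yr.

127 years

Hydraulic gradient i = (63.17 − 63.04) / 16.1 = 0.13 / 16.1 = 0.008075
Specific discharge q = 0.110 × 0.008075 = 8.882e-4 m/d
v = Ki/n = 0.110·0.008075/0.37 = 0.002401 m/d
Retardation R = 1 + ρ_b·K_d/n = 1 + 1.72×0.48/0.37 = 3.231
Contaminant velocity v_c = v/R = 0.002401/3.231 = 7.429e-4 m/d
t = L/v_c = 34.5/7.429e-4 = 46440 d
   = 46440/365 = 127 yr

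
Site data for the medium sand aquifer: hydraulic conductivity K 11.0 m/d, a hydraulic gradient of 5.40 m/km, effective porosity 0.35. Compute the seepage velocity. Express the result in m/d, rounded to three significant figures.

q = Ki = 11.0 × 0.0054 = 0.05940 m/d
Average linear velocity = 0.05940 / 0.35 = 0.1697 m/d

0.170 m/d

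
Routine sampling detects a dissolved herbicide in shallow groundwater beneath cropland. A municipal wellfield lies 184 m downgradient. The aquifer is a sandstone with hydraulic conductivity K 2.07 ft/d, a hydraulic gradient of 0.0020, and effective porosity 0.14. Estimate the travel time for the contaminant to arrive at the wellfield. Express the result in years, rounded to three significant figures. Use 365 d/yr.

55.9 years

K = 2.07 ft/d × 0.3048 = 0.6309 m/d
q = Ki = 0.6309 × 0.0020 = 0.001262 m/d
v = Ki/n = 0.6309·0.0020/0.14 = 0.009013 m/d
t = L / v = 184 / 0.009013 = 20410 d
   = 20410 / 365 = 55.9 yr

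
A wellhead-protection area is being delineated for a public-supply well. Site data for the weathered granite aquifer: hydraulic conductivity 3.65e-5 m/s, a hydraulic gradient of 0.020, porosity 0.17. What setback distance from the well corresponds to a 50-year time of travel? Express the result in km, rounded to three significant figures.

6.77 km

K = 3.65e-5 m/s × 86400 s/d = 3.154 m/d
q = Ki = 3.154 × 0.020 = 0.06307 m/d
v_s = q/n_e = 0.06307/0.17 = 0.3710 m/d
T = 50 yr × 365 = 18250 d
L = v × T = 0.3710 × 18250 = 6771 m
   = 6.77 km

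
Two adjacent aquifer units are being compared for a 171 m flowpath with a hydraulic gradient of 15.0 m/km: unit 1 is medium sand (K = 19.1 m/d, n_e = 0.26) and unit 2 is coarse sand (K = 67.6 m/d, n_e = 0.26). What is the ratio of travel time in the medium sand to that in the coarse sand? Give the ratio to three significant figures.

Unit 1 (medium sand): v = 19.1×0.015/0.26 = 1.102 m/d, t = 171/1.102 = 155.2 d
Unit 2 (coarse sand): v = 67.6×0.015/0.26 = 3.900 m/d, t = 171/3.900 = 43.85 d
t(medium sand) / t(coarse sand) = 155.2/43.85 = 3.54

3.54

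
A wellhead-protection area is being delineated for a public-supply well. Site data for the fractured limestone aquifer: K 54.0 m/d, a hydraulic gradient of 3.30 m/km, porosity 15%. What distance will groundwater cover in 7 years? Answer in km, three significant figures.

3.04 km

Specific discharge q = 54.0 × 0.0033 = 0.1782 m/d
v = Ki/n = 54.0·0.0033/0.15 = 1.188 m/d
T = 7 yr × 365 = 2555 d
L = v × T = 1.188 × 2555 = 3035 m
   = 3.04 km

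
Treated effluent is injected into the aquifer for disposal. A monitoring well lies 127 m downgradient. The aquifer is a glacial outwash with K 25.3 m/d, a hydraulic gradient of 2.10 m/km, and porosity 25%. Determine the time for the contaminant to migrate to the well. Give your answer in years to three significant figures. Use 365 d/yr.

Darcy flux q = K·i = 25.3 × 0.0021 = 0.05313 m/d
Seepage velocity v = q / n = 0.05313 / 0.25 = 0.2125 m/d
t = L / v = 127 / 0.2125 = 597.6 d
   = 597.6 / 365 = 1.64 yr

1.64 years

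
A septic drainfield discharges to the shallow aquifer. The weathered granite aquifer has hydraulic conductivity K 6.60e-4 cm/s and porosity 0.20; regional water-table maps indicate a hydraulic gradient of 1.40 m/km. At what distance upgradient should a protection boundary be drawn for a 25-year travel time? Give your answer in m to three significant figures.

36.4 m

K = 6.60e-4 cm/s × 864 = 0.5702 m/d
Specific discharge q = 0.5702 × 0.0014 = 7.983e-4 m/d
Average linear velocity = 7.983e-4 / 0.20 = 0.003992 m/d
T = 25 yr × 365 = 9125 d
L = v × T = 0.003992 × 9125 = 36.42 m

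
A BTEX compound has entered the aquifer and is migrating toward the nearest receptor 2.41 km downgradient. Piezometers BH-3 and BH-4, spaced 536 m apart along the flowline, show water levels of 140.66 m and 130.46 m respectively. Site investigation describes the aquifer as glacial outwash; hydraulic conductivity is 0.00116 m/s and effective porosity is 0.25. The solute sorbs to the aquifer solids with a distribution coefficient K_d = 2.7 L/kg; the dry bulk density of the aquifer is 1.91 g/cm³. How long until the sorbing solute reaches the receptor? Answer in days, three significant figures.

Hydraulic gradient i = (140.66 − 130.46) / 536 = 10.20 / 536 = 0.01903
K = 0.00116 m/s × 86400 s/d = 100.2 m/d
Darcy flux q = K·i = 100.2 × 0.01903 = 1.907 m/d
v = Ki/n = 100.2·0.01903/0.25 = 7.629 m/d
Retardation R = 1 + ρ_b·K_d/n = 1 + 1.91×2.7/0.25 = 21.63
Contaminant velocity v_c = v/R = 7.629/21.63 = 0.3527 m/d
L = 2.41 km = 2410 m
t = L/v_c = 2410/0.3527 = 6832 d

6830 days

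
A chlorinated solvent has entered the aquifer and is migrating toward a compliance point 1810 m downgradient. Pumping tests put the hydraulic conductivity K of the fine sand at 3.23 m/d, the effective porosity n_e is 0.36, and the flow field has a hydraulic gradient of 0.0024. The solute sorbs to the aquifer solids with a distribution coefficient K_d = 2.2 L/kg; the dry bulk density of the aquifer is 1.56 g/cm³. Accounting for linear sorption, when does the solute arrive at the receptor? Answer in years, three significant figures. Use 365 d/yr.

2430 years

q = Ki = 3.23 × 0.0024 = 0.007752 m/d
Average linear velocity = 0.007752 / 0.36 = 0.02153 m/d
Retardation R = 1 + ρ_b·K_d/n = 1 + 1.56×2.2/0.36 = 10.53
Contaminant velocity v_c = v/R = 0.02153/10.53 = 0.002044 m/d
t = L/v_c = 1810/0.002044 = 885400 d
   = 885400/365 = 2430 yr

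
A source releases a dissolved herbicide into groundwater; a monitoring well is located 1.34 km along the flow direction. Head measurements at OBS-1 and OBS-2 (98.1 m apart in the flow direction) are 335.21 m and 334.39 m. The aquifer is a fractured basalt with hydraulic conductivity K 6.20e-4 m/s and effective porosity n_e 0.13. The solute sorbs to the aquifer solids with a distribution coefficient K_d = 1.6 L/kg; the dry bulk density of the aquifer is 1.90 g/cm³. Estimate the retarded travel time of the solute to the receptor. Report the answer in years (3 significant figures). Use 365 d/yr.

26.0 years

Hydraulic gradient i = (335.21 − 334.39) / 98.1 = 0.82 / 98.1 = 0.008359
K = 6.20e-4 m/s × 86400 s/d = 53.57 m/d
q = Ki = 53.57 × 0.008359 = 0.4478 m/d
v_s = q/n_e = 0.4478/0.13 = 3.444 m/d
Retardation R = 1 + ρ_b·K_d/n = 1 + 1.90×1.6/0.13 = 24.38
Contaminant velocity v_c = v/R = 3.444/24.38 = 0.1413 m/d
L = 1.34 km = 1340 m
t = L/v_c = 1340/0.1413 = 9487 d
   = 9487/365 = 26.0 yr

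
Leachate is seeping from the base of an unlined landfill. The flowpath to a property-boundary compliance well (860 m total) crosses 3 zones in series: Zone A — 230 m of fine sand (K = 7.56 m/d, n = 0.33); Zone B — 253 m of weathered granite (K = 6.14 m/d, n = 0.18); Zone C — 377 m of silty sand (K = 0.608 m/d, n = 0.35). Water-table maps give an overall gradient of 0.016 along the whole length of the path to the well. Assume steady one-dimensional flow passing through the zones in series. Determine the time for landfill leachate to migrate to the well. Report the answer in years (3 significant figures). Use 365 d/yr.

For zones in series the flux q is common to all zones; the equivalent conductivity is the harmonic (thickness-weighted) mean, K_eq = L_total / Σ(L_j/K_j).
Σ(L/K) = 230/7.56 + 253/6.14 + 377/0.608 = 30.42 + 41.21 + 620.1 = 691.7 d
K_eq = L_total / Σ(L/K) = 860 / 691.7 = 1.243 m/d
q = K_eq · i = 1.243 × 0.016 = 0.01989 m/d (same in every zone)
Zone A: v = q/n = 0.01989/0.33 = 0.06028 m/d → t_A = 230/0.06028 = 3815 d
Zone B: v = q/n = 0.01989/0.18 = 0.1105 m/d → t_B = 253/0.1105 = 2289 d
Zone C: v = q/n = 0.01989/0.35 = 0.05684 m/d → t_C = 377/0.05684 = 6633 d
Total t = 3815 + 2289 + 6633 = 12740 d
   = 12740 / 365 = 34.9 yr

34.9 years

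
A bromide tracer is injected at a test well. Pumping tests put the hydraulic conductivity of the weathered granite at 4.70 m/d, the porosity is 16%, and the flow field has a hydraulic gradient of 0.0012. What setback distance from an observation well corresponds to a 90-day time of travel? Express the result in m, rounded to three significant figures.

3.17 m

q = Ki = 4.70 × 0.0012 = 0.005640 m/d
v = Ki/n = 4.70·0.0012/0.16 = 0.03525 m/d
L = v × T = 0.03525 × 90 = 3.173 m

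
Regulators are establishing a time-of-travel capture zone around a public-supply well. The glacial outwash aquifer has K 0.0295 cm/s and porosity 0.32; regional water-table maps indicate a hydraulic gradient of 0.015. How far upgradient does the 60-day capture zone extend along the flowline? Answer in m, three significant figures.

71.7 m

K = 0.0295 cm/s × 864 = 25.49 m/d
Darcy flux q = K·i = 25.49 × 0.015 = 0.3823 m/d
Seepage velocity v = q / n = 0.3823 / 0.32 = 1.195 m/d
L = v × T = 1.195 × 60 = 71.69 m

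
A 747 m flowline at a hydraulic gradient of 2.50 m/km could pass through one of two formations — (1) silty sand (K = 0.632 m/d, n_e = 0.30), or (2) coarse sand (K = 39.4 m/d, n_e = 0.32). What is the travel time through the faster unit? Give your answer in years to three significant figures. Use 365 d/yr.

Unit 1 (silty sand): v = 0.632×0.0025/0.30 = 0.005267 m/d, t = 747/0.005267 = 141800 d
Unit 2 (coarse sand): v = 39.4×0.0025/0.32 = 0.3078 m/d, t = 747/0.3078 = 2427 d
Faster: 2427 d / 365 = 6.65 yr

6.65 years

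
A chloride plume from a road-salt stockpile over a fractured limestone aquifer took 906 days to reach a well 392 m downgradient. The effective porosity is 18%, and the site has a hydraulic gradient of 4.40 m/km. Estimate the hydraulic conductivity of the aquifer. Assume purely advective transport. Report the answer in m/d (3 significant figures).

17.7 m/d

v = L / t = 392 / 906 = 0.4327 m/d
K = v · n / i = 0.4327 × 0.18 / 0.0044 = 17.7 m/d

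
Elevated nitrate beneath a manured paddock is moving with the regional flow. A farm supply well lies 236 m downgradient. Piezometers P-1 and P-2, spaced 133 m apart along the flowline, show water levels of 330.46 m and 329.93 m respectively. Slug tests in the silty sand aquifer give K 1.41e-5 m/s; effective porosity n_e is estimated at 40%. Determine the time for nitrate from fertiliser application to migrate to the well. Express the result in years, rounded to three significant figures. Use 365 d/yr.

53.3 years

Hydraulic gradient i = (330.46 − 329.93) / 133 = 0.53 / 133 = 0.003985
K = 1.41e-5 m/s × 86400 s/d = 1.218 m/d
Specific discharge q = 1.218 × 0.003985 = 0.004855 m/d
Seepage velocity v = q / n = 0.004855 / 0.40 = 0.01214 m/d
t = L / v = 236 / 0.01214 = 19450 d
   = 19450 / 365 = 53.3 yr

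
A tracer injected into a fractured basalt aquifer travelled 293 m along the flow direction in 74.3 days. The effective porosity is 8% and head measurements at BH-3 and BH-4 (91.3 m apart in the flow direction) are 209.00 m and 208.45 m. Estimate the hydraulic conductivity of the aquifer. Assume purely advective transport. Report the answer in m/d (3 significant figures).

Hydraulic gradient i = (209.00 − 208.45) / 91.3 = 0.55 / 91.3 = 0.006024
v = L / t = 293 / 74.3 = 3.943 m/d
K = v · n / i = 3.943 × 0.08 / 0.006024 = 52.4 m/d

52.4 m/d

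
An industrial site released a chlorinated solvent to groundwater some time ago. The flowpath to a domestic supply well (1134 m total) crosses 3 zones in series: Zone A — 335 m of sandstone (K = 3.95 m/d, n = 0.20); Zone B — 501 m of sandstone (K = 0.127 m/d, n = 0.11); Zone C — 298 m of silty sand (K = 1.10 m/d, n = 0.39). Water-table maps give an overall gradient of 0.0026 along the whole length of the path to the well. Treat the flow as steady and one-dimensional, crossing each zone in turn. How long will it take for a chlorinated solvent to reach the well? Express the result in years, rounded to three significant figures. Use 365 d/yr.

Steady 1-D flow in series ⇒ the Darcy flux q is identical in every zone and the zone head losses add (resistances L/K in series).
Σ(L/K) = 335/3.95 + 501/0.127 + 298/1.10 = 84.81 + 3945 + 270.9 = 4301 d
K_eq = L_total / Σ(L/K) = 1134 / 4301 = 0.2637 m/d
q = K_eq · i = 0.2637 × 0.0026 = 6.856e-4 m/d (same in every zone)
Zone A: v = q/n = 6.856e-4/0.20 = 0.003428 m/d → t_A = 335/0.003428 = 97730 d
Zone B: v = q/n = 6.856e-4/0.11 = 0.006233 m/d → t_B = 501/0.006233 = 80380 d
Zone C: v = q/n = 6.856e-4/0.39 = 0.001758 m/d → t_C = 298/0.001758 = 169500 d
Total t = 97730 + 80380 + 169500 = 347600 d
   = 347600 / 365 = 952 yr

952 years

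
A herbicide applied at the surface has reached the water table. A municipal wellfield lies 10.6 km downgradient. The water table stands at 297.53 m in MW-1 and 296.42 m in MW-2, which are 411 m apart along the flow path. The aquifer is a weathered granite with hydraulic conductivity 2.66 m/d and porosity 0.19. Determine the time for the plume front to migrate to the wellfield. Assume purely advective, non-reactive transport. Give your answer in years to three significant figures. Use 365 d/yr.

768 years

Hydraulic gradient i = (297.53 − 296.42) / 411 = 1.11 / 411 = 0.002701
Specific discharge q = 2.66 × 0.002701 = 0.007184 m/d
Average linear velocity = 0.007184 / 0.19 = 0.03781 m/d
L = 10.6 km = 10600 m
t = L / v = 10600 / 0.03781 = 280300 d
   = 280300 / 365 = 768 yr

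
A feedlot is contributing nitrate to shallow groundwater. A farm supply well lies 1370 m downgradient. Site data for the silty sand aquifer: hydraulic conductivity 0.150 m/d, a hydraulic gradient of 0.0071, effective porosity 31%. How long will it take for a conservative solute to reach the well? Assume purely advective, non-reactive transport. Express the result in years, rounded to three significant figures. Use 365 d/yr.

Specific discharge q = 0.150 × 0.0071 = 0.001065 m/d
v_s = q/n_e = 0.001065/0.31 = 0.003435 m/d
t = L / v = 1370 / 0.003435 = 398800 d
   = 398800 / 365 = 1090 yr

1090 years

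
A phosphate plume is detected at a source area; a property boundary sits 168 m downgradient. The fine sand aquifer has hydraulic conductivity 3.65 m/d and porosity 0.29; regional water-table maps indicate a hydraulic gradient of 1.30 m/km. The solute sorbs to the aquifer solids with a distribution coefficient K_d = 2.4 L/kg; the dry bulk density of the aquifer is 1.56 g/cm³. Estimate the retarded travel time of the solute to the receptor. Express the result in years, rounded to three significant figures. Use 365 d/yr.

391 years

q = Ki = 3.65 × 0.0013 = 0.004745 m/d
v_s = q/n_e = 0.004745/0.29 = 0.01636 m/d
Retardation R = 1 + ρ_b·K_d/n = 1 + 1.56×2.4/0.29 = 13.91
Contaminant velocity v_c = v/R = 0.01636/13.91 = 0.001176 m/d
t = L/v_c = 168/0.001176 = 142800 d
   = 142800/365 = 391 yr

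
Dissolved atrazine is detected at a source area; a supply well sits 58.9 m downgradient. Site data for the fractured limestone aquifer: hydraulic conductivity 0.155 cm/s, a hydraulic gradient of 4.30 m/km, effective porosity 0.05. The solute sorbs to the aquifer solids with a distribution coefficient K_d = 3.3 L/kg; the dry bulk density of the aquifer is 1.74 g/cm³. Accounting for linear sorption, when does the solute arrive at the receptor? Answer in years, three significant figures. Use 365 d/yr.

1.62 years

K = 0.155 cm/s × 864 = 133.9 m/d
q = Ki = 133.9 × 0.0043 = 0.5759 m/d
Average linear velocity = 0.5759 / 0.05 = 11.52 m/d
Retardation R = 1 + ρ_b·K_d/n = 1 + 1.74×3.3/0.05 = 115.8
Contaminant velocity v_c = v/R = 11.52/115.8 = 0.09942 m/d
t = L/v_c = 58.9/0.09942 = 592.4 d
   = 592.4/365 = 1.62 yr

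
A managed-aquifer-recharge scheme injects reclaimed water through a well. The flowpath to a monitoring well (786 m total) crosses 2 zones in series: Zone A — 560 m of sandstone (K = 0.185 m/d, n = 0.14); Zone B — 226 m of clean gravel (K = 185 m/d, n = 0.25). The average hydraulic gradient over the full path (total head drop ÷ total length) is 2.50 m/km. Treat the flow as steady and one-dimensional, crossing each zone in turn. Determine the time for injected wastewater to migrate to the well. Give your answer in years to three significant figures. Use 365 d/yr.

Steady 1-D flow in series ⇒ the Darcy flux q is identical in every zone and the zone head losses add (resistances L/K in series).
Σ(L/K) = 560/0.185 + 226/185 = 3027 + 1.222 = 3028 d
K_eq = L_total / Σ(L/K) = 786 / 3028 = 0.2596 m/d
q = K_eq · i = 0.2596 × 0.0025 = 6.489e-4 m/d (same in every zone)
Zone A: v = q/n = 6.489e-4/0.14 = 0.004635 m/d → t_A = 560/0.004635 = 120800 d
Zone B: v = q/n = 6.489e-4/0.25 = 0.002596 m/d → t_B = 226/0.002596 = 87070 d
Total t = 120800 + 87070 = 207900 d
   = 207900 / 365 = 570 yr

570 years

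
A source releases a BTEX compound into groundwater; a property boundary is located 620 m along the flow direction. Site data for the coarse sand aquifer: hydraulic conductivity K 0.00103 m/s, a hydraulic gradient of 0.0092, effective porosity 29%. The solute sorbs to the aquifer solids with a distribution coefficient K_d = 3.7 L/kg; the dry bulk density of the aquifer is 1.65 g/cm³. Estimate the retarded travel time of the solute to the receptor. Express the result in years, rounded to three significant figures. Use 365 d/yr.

13.3 years

K = 0.00103 m/s × 86400 s/d = 88.99 m/d
Specific discharge q = 88.99 × 0.0092 = 0.8187 m/d
Average linear velocity = 0.8187 / 0.29 = 2.823 m/d
Retardation R = 1 + ρ_b·K_d/n = 1 + 1.65×3.7/0.29 = 22.05
Contaminant velocity v_c = v/R = 2.823/22.05 = 0.1280 m/d
t = L/v_c = 620/0.1280 = 4843 d
   = 4843/365 = 13.3 yr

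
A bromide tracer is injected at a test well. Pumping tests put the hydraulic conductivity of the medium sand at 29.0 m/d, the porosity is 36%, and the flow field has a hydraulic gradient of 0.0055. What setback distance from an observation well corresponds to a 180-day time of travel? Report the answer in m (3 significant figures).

Darcy flux q = K·i = 29.0 × 0.0055 = 0.1595 m/d
Average linear velocity = 0.1595 / 0.36 = 0.4431 m/d
L = v × T = 0.4431 × 180 = 79.75 m

79.8 m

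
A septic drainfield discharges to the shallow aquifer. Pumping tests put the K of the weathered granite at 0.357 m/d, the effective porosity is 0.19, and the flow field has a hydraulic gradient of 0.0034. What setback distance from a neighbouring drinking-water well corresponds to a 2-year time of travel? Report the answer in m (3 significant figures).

Darcy flux q = K·i = 0.357 × 0.0034 = 0.001214 m/d
Seepage velocity v = q / n = 0.001214 / 0.19 = 0.006388 m/d
T = 2 yr × 365 = 730 d
L = v × T = 0.006388 × 730 = 4.664 m

4.66 m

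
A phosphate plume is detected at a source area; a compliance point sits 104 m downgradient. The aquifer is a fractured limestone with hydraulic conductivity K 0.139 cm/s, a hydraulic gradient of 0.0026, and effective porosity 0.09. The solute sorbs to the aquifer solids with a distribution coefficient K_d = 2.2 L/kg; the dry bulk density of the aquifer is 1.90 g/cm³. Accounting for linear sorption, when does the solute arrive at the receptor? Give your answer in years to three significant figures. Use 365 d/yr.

K = 0.139 cm/s × 864 = 120.1 m/d
q = Ki = 120.1 × 0.0026 = 0.3122 m/d
Seepage velocity v = q / n = 0.3122 / 0.09 = 3.469 m/d
Retardation R = 1 + ρ_b·K_d/n = 1 + 1.90×2.2/0.09 = 47.44
Contaminant velocity v_c = v/R = 3.469/47.44 = 0.07313 m/d
t = L/v_c = 104/0.07313 = 1422 d
   = 1422/365 = 3.90 yr

3.90 years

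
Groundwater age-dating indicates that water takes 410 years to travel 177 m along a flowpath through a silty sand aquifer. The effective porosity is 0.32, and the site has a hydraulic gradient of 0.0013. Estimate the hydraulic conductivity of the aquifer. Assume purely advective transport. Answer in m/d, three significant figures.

t = 410 years = 149700 d
v = L / t = 177 / 149700 = 0.001183 m/d
K = v · n / i = 0.001183 × 0.32 / 0.0013 = 0.291 m/d

0.291 m/d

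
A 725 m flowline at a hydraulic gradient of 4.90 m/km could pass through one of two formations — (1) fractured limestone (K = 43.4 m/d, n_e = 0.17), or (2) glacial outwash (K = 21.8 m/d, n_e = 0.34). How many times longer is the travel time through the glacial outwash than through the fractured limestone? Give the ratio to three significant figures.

Unit 1 (fractured limestone): v = 43.4×0.0049/0.17 = 1.251 m/d, t = 725/1.251 = 579.6 d
Unit 2 (glacial outwash): v = 21.8×0.0049/0.34 = 0.3142 m/d, t = 725/0.3142 = 2308 d
t(glacial outwash) / t(fractured limestone) = 2308/579.6 = 3.98

3.98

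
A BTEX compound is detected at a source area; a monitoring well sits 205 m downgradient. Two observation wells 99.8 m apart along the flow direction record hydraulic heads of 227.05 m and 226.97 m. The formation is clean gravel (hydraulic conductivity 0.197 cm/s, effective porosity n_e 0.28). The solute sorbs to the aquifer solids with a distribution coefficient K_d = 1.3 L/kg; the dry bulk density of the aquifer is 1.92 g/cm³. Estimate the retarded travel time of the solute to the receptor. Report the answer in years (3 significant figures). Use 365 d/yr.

Hydraulic gradient i = (227.05 − 226.97) / 99.8 = 0.08 / 99.8 = 8.016e-4
K = 0.197 cm/s × 864 = 170.2 m/d
q = Ki = 170.2 × 8.016e-4 = 0.1364 m/d
v = Ki/n = 170.2·8.016e-4/0.28 = 0.4873 m/d
Retardation R = 1 + ρ_b·K_d/n = 1 + 1.92×1.3/0.28 = 9.914
Contaminant velocity v_c = v/R = 0.4873/9.914 = 0.04915 m/d
t = L/v_c = 205/0.04915 = 4171 d
   = 4171/365 = 11.4 yr

11.4 years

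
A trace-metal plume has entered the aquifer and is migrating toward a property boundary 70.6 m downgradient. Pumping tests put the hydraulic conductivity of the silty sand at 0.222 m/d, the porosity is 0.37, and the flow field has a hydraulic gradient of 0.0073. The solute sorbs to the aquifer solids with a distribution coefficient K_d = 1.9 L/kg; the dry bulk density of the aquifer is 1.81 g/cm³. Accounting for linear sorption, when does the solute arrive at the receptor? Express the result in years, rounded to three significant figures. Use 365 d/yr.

455 years

q = Ki = 0.222 × 0.0073 = 0.001621 m/d
Average linear velocity = 0.001621 / 0.37 = 0.004380 m/d
Retardation R = 1 + ρ_b·K_d/n = 1 + 1.81×1.9/0.37 = 10.29
Contaminant velocity v_c = v/R = 0.004380/10.29 = 4.255e-4 m/d
t = L/v_c = 70.6/4.255e-4 = 165900 d
   = 165900/365 = 455 yr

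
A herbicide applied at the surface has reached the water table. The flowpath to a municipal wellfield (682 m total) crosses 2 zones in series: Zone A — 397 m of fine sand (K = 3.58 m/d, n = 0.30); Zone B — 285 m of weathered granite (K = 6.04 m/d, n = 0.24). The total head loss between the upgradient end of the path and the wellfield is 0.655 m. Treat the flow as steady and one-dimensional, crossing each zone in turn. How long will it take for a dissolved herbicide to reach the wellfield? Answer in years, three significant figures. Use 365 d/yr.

124 years

Continuity: the same q passes through each zone, so ΔH = q·Σ(L_j/K_j) — the zones act as resistances in series.
Σ(L/K) = 397/3.58 + 285/6.04 = 110.9 + 47.19 = 158.1 d
q = ΔH / Σ(L/K) = 0.655 / 158.1 = 0.004143 m/d (same in every zone)
Zone A: v = q/n = 0.004143/0.30 = 0.01381 m/d → t_A = 397/0.01381 = 28740 d
Zone B: v = q/n = 0.004143/0.24 = 0.01726 m/d → t_B = 285/0.01726 = 16510 d
Total t = 28740 + 16510 = 45250 d
   = 45250 / 365 = 124 yr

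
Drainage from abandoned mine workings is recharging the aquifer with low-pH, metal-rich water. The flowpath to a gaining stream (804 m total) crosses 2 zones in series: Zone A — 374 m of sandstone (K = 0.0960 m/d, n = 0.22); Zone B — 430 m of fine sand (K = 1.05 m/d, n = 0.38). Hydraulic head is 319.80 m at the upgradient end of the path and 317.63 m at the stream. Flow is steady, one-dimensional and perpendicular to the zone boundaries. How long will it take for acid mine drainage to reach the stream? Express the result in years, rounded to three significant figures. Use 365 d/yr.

Total head drop ΔH = 319.80 − 317.63 = 2.17 m
Steady 1-D flow in series ⇒ the Darcy flux q is identical in every zone and the zone head losses add (resistances L/K in series).
Σ(L/K) = 374/0.0960 + 430/1.05 = 3896 + 409.5 = 4305 d
q = ΔH / Σ(L/K) = 2.17 / 4305 = 5.040e-4 m/d (same in every zone)
Zone A: v = q/n = 5.040e-4/0.22 = 0.002291 m/d → t_A = 374/0.002291 = 163200 d
Zone B: v = q/n = 5.040e-4/0.38 = 0.001326 m/d → t_B = 430/0.001326 = 324200 d
Total t = 163200 + 324200 = 487400 d
   = 487400 / 365 = 1340 yr

1340 years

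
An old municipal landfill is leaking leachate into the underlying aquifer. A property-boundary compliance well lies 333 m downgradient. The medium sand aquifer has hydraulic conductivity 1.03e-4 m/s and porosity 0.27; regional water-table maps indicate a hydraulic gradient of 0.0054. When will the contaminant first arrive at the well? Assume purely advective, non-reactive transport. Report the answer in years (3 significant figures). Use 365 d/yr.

K = 1.03e-4 m/s × 86400 s/d = 8.899 m/d
Darcy flux q = K·i = 8.899 × 0.0054 = 0.04806 m/d
Average linear velocity = 0.04806 / 0.27 = 0.1780 m/d
t = L / v = 333 / 0.1780 = 1871 d
   = 1871 / 365 = 5.13 yr

5.13 years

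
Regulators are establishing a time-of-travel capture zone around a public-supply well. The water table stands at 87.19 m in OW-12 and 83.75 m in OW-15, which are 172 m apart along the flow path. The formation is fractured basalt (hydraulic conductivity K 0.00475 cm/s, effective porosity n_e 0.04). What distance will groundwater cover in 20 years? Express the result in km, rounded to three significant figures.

Hydraulic gradient i = (87.19 − 83.75) / 172 = 3.44 / 172 = 0.02000
K = 0.00475 cm/s × 864 = 4.104 m/d
Darcy flux q = K·i = 4.104 × 0.02000 = 0.08208 m/d
Seepage velocity v = q / n = 0.08208 / 0.04 = 2.052 m/d
T = 20 yr × 365 = 7300 d
L = v × T = 2.052 × 7300 = 14980 m
   = 15.0 km

15.0 km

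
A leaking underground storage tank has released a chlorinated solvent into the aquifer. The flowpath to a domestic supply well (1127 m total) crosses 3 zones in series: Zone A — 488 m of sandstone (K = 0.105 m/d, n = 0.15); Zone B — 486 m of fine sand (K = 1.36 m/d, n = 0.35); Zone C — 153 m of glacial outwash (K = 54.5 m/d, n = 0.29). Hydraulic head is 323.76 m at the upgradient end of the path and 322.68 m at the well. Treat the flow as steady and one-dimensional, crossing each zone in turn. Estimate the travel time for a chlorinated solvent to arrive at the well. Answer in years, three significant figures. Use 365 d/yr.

3650 years

Total head drop ΔH = 323.76 − 322.68 = 1.08 m
Steady 1-D flow in series ⇒ the Darcy flux q is identical in every zone and the zone head losses add (resistances L/K in series).
Σ(L/K) = 488/0.105 + 486/1.36 + 153/54.5 = 4648 + 357.4 + 2.807 = 5008 d
q = ΔH / Σ(L/K) = 1.08 / 5008 = 2.157e-4 m/d (same in every zone)
Zone A: v = q/n = 2.157e-4/0.15 = 0.001438 m/d → t_A = 488/0.001438 = 339400 d
Zone B: v = q/n = 2.157e-4/0.35 = 6.162e-4 m/d → t_B = 486/6.162e-4 = 788700 d
Zone C: v = q/n = 2.157e-4/0.29 = 7.437e-4 m/d → t_C = 153/7.437e-4 = 205700 d
Total t = 339400 + 788700 + 205700 = 1.334e6 d
   = 1.334e6 / 365 = 3650 yr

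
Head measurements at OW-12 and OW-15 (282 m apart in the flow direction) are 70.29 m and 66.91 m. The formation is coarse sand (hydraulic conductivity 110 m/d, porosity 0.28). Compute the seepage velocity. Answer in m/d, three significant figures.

Hydraulic gradient i = (70.29 − 66.91) / 282 = 3.38 / 282 = 0.01199
q = Ki = 110 × 0.01199 = 1.318 m/d
Seepage velocity v = q / n = 1.318 / 0.28 = 4.709 m/d

4.71 m/d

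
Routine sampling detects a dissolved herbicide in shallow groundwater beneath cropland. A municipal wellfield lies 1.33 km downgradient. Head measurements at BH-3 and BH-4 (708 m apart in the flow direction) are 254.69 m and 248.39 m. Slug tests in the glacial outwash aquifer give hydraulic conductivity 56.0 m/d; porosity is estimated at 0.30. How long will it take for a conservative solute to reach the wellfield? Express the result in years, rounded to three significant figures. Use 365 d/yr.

2.19 years

Hydraulic gradient i = (254.69 − 248.39) / 708 = 6.30 / 708 = 0.008898
Specific discharge q = 56.0 × 0.008898 = 0.4983 m/d
Seepage velocity v = q / n = 0.4983 / 0.30 = 1.661 m/d
L = 1.33 km = 1330 m
t = L / v = 1330 / 1.661 = 800.7 d
   = 800.7 / 365 = 2.19 yr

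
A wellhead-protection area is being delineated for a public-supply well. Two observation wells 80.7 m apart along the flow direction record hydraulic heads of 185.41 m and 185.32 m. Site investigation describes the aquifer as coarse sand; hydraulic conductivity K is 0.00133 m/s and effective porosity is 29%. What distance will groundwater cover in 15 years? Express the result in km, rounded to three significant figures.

Hydraulic gradient i = (185.41 − 185.32) / 80.7 = 0.09 / 80.7 = 0.001115
K = 0.00133 m/s × 86400 s/d = 114.9 m/d
q = Ki = 114.9 × 0.001115 = 0.1282 m/d
v_s = q/n_e = 0.1282/0.29 = 0.4419 m/d
T = 15 yr × 365 = 5475 d
L = v × T = 0.4419 × 5475 = 2419 m
   = 2.42 km

2.42 km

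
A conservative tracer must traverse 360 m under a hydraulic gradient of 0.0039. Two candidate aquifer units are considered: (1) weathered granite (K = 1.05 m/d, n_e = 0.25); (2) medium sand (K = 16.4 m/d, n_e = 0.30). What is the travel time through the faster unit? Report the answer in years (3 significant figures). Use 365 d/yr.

Unit 1 (weathered granite): v = 1.05×0.0039/0.25 = 0.01638 m/d, t = 360/0.01638 = 21980 d
Unit 2 (medium sand): v = 16.4×0.0039/0.30 = 0.2132 m/d, t = 360/0.2132 = 1689 d
Faster: 1689 d / 365 = 4.63 yr

4.63 years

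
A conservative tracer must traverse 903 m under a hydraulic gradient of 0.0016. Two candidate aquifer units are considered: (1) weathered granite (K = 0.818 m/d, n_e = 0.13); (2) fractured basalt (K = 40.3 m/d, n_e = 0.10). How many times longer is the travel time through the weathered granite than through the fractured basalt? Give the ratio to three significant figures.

64.0

Unit 1 (weathered granite): v = 0.818×0.0016/0.13 = 0.01007 m/d, t = 903/0.01007 = 89690 d
Unit 2 (fractured basalt): v = 40.3×0.0016/0.10 = 0.6448 m/d, t = 903/0.6448 = 1400 d
t(weathered granite) / t(fractured basalt) = 89690/1400 = 64.0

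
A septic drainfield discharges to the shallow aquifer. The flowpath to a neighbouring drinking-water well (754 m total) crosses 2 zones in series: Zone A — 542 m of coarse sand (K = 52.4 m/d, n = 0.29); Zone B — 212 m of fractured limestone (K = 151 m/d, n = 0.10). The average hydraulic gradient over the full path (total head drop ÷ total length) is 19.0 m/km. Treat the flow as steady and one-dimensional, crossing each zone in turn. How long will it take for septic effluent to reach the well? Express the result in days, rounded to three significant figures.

Continuity: the same q passes through each zone, so ΔH = q·Σ(L_j/K_j) — the zones act as resistances in series.
Σ(L/K) = 542/52.4 + 212/151 = 10.34 + 1.404 = 11.75 d
K_eq = L_total / Σ(L/K) = 754 / 11.75 = 64.18 m/d
q = K_eq · i = 64.18 × 0.019 = 1.219 m/d (same in every zone)
Zone A: v = q/n = 1.219/0.29 = 4.205 m/d → t_A = 542/4.205 = 128.9 d
Zone B: v = q/n = 1.219/0.10 = 12.19 m/d → t_B = 212/12.19 = 17.38 d
Total t = 128.9 + 17.38 = 146.3 d

146 days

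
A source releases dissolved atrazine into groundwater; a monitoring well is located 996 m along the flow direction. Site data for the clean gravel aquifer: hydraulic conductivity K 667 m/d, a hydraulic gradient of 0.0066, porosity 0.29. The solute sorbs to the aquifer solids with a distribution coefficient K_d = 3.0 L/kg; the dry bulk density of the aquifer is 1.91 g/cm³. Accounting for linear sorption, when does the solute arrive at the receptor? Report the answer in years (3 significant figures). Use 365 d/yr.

3.73 years

Darcy flux q = K·i = 667 × 0.0066 = 4.402 m/d
Average linear velocity = 4.402 / 0.29 = 15.18 m/d
Retardation R = 1 + ρ_b·K_d/n = 1 + 1.91×3.0/0.29 = 20.76
Contaminant velocity v_c = v/R = 15.18/20.76 = 0.7313 m/d
t = L/v_c = 996/0.7313 = 1362 d
   = 1362/365 = 3.73 yr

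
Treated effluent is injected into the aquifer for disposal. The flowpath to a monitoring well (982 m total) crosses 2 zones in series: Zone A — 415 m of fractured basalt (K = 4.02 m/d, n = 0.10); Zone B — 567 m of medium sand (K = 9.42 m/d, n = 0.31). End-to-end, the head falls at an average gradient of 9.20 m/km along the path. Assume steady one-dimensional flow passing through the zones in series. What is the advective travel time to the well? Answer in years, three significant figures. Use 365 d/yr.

10.8 years

Continuity: the same q passes through each zone, so ΔH = q·Σ(L_j/K_j) — the zones act as resistances in series.
Σ(L/K) = 415/4.02 + 567/9.42 = 103.2 + 60.19 = 163.4 d
K_eq = L_total / Σ(L/K) = 982 / 163.4 = 6.009 m/d
q = K_eq · i = 6.009 × 0.0092 = 0.05528 m/d (same in every zone)
Zone A: v = q/n = 0.05528/0.10 = 0.5528 m/d → t_A = 415/0.5528 = 750.7 d
Zone B: v = q/n = 0.05528/0.31 = 0.1783 m/d → t_B = 567/0.1783 = 3180 d
Total t = 750.7 + 3180 = 3930 d
   = 3930 / 365 = 10.8 yr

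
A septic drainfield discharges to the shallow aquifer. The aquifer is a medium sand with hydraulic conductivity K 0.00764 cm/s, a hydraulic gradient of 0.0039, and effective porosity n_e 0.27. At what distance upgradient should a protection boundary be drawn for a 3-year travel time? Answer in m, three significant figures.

104 m

K = 0.00764 cm/s × 864 = 6.601 m/d
q = Ki = 6.601 × 0.0039 = 0.02574 m/d
Average linear velocity = 0.02574 / 0.27 = 0.09535 m/d
T = 3 yr × 365 = 1095 d
L = v × T = 0.09535 × 1095 = 104.4 m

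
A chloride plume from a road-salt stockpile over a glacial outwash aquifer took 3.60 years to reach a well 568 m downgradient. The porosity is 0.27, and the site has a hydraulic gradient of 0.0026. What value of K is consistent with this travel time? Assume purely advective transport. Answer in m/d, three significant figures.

44.9 m/d

t = 3.60 years = 1314 d
v = L / t = 568 / 1314 = 0.4323 m/d
K = v · n / i = 0.4323 × 0.27 / 0.0026 = 44.9 m/d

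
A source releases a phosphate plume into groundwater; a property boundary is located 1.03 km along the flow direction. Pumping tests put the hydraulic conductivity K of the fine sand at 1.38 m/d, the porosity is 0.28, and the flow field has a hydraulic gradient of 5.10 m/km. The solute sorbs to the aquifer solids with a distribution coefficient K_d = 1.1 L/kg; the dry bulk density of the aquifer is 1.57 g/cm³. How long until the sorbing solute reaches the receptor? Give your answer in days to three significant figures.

q = Ki = 1.38 × 0.0051 = 0.007038 m/d
Average linear velocity = 0.007038 / 0.28 = 0.02514 m/d
Retardation R = 1 + ρ_b·K_d/n = 1 + 1.57×1.1/0.28 = 7.168
Contaminant velocity v_c = v/R = 0.02514/7.168 = 0.003507 m/d
L = 1.03 km = 1030 m
t = L/v_c = 1030/0.003507 = 293700 d

294000 days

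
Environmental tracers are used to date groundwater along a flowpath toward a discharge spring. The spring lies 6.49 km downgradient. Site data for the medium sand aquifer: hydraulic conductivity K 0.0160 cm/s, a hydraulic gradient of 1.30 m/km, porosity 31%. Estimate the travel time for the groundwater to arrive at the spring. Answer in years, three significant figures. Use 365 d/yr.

K = 0.0160 cm/s × 864 = 13.82 m/d
Darcy flux q = K·i = 13.82 × 0.0013 = 0.01797 m/d
v_s = q/n_e = 0.01797/0.31 = 0.05797 m/d
L = 6.49 km = 6490 m
t = L / v = 6490 / 0.05797 = 112000 d
   = 112000 / 365 = 307 yr

307 years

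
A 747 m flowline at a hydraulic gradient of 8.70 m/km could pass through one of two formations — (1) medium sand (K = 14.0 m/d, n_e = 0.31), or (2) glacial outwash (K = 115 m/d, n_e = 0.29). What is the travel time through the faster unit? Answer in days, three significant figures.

217 days

Unit 1 (medium sand): v = 14.0×0.0087/0.31 = 0.3929 m/d, t = 747/0.3929 = 1901 d
Unit 2 (glacial outwash): v = 115×0.0087/0.29 = 3.450 m/d, t = 747/3.450 = 216.5 d
Faster unit: t = 217 d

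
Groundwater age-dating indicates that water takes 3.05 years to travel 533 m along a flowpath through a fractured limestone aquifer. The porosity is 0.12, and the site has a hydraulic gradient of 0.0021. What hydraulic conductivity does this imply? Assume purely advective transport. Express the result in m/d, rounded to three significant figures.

t = 3.05 years = 1113 d
v = L / t = 533 / 1113 = 0.4788 m/d
K = v · n / i = 0.4788 × 0.12 / 0.0021 = 27.4 m/d

27.4 m/d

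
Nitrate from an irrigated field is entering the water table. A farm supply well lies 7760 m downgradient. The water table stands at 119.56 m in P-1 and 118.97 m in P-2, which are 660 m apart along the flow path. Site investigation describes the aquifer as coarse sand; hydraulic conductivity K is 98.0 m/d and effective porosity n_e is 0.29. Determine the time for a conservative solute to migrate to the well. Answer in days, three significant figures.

Hydraulic gradient i = (119.56 − 118.97) / 660 = 0.59 / 660 = 8.939e-4
q = Ki = 98.0 × 8.939e-4 = 0.08761 m/d
v = Ki/n = 98.0·8.939e-4/0.29 = 0.3021 m/d
t = L / v = 7760 / 0.3021 = 25690 d

25700 days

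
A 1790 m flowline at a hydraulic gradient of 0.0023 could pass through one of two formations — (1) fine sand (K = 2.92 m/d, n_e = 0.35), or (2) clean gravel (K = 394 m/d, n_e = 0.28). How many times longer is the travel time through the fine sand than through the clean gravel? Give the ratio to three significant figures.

Unit 1 (fine sand): v = 2.92×0.0023/0.35 = 0.01919 m/d, t = 1790/0.01919 = 93280 d
Unit 2 (clean gravel): v = 394×0.0023/0.28 = 3.236 m/d, t = 1790/3.236 = 553.1 d
t(fine sand) / t(clean gravel) = 93280/553.1 = 169

169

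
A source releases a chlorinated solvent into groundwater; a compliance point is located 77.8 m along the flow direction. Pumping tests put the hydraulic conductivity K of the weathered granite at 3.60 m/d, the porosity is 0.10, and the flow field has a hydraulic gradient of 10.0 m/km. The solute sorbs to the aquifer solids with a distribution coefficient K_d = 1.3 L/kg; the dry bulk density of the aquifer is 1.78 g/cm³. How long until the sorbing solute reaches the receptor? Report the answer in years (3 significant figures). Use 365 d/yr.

14.3 years

q = Ki = 3.60 × 0.010 = 0.03600 m/d
v_s = q/n_e = 0.03600/0.10 = 0.3600 m/d
Retardation R = 1 + ρ_b·K_d/n = 1 + 1.78×1.3/0.10 = 24.14
Contaminant velocity v_c = v/R = 0.3600/24.14 = 0.01491 m/d
t = L/v_c = 77.8/0.01491 = 5217 d
   = 5217/365 = 14.3 yr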